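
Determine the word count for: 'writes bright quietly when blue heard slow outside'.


Counting words by splitting on spaces:
  Word 1: 'writes'
  Word 2: 'bright'
  Word 3: 'quietly'
  Word 4: 'when'
  Word 5: 'blue'
  Word 6: 'heard'
  Word 7: 'slow'
  Word 8: 'outside'
Total words: 8

8


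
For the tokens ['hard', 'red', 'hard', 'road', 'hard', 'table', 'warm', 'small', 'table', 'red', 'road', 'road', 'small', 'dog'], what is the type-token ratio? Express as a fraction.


Tokens: 14
Unique types: ('dog', 'hard', 'red', 'road', 'small', 'table', 'warm') = 7
TTR = 7/14
Simplify: divide both by 7 -> 1/2
TTR = 1/2

1/2


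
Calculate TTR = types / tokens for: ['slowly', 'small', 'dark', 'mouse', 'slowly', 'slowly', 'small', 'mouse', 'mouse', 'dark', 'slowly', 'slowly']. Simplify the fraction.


Tokens: 12
Unique types: ('dark', 'mouse', 'slowly', 'small') = 4
TTR = 4/12
Simplify: divide both by 4 -> 1/3
TTR = 1/3

1/3


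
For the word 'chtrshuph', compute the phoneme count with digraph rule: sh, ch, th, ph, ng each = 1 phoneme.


Parsing 'chtrshuph' greedily, digraphs first:
  'ch' -> digraph (1 consonant phoneme) (phonemes so far: 1)
  't' -> consonant phoneme (phonemes so far: 2)
  'r' -> consonant phoneme (phonemes so far: 3)
  'sh' -> digraph (1 consonant phoneme) (phonemes so far: 4)
  'u' -> vowel phoneme (phonemes so far: 5)
  'ph' -> digraph (1 consonant phoneme) (phonemes so far: 6)
Total phonemes: 6

6


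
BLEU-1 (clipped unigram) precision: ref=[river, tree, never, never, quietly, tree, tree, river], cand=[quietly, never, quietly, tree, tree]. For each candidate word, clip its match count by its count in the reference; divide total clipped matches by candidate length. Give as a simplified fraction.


Reference word counts: {'never': 2, 'quietly': 1, 'river': 2, 'tree': 3}
Checking each candidate word (with clipping):
  'quietly' -> in reference (ref count 1, used 1/1) -> match (matches: 1)
  'never' -> in reference (ref count 2, used 1/2) -> match (matches: 2)
  'quietly' -> ref count 1 already used up (1/1) -> clipped, no match (matches: 2)
  'tree' -> in reference (ref count 3, used 1/3) -> match (matches: 3)
  'tree' -> in reference (ref count 3, used 2/3) -> match (matches: 4)
Clipped matches: 4, Candidate length: 5
Precision = 4/5

4/5


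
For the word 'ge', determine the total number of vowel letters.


Scanning each character of 'ge':
  Position 1: 'g' -> consonant (running count: 0)
  Position 2: 'e' -> vowel (running count: 1)
Total vowels: 1

1


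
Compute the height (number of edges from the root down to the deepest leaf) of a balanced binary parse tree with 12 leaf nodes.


In a balanced binary tree with n leaves the deepest leaf is ceil(log2(n)) edges below the root.
log2(12) = 3.5850
ceil(3.5850) = 4
height (edges) = 4

4


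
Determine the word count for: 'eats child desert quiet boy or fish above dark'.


Counting words by splitting on spaces:
  Word 1: 'eats'
  Word 2: 'child'
  Word 3: 'desert'
  Word 4: 'quiet'
  Word 5: 'boy'
  Word 6: 'or'
  Word 7: 'fish'
  Word 8: 'above'
  Word 9: 'dark'
Total words: 9

9


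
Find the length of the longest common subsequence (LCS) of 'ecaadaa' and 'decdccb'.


DP table for LCS of 'ecaadaa' and 'decdccb':
       d  e  c  d  c  c  b
    0  0  0  0  0  0  0  0
  e 0  0  1  1  1  1  1  1
  c 0  0  1  2  2  2  2  2
  a 0  0  1  2  2  2  2  2
  a 0  0  1  2  2  2  2  2
  d 0  1  1  2  3  3  3  3
  a 0  1  1  2  3  3  3  3
  a 0  1  1  2  3  3  3  3
LCS: 'ecd'
LCS length = 3

3


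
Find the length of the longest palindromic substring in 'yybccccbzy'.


Scanning 'yybccccbzy' for palindromic substrings.
Substring at positions 2-7: 'bccccb'.
Check: reverse('bccccb') = 'bccccb' -> palindrome confirmed.
Neighbouring characters ('y' / 'z') break symmetry, so it cannot extend further.
No longer palindromic substring exists; longest length = 6

6


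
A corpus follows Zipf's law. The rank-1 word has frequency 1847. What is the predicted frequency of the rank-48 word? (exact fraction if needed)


Zipf's law: freq(rank) = f1 / rank
f1 = 1847, rank = 48
freq = 1847 / 48
GCD(1847, 48) = 1
Simplified: 1847/48

1847/48


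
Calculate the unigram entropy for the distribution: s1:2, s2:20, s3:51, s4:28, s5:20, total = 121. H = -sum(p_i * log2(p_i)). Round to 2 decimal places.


Computing entropy H = -sum(p_i * log2(p_i)):
  s1: p = 2/121 = 0.0165, -p*log2(p) = 0.0978
  s2: p = 20/121 = 0.1653, -p*log2(p) = 0.4292
  s3: p = 51/121 = 0.4215, -p*log2(p) = 0.5254
  s4: p = 28/121 = 0.2314, -p*log2(p) = 0.4886
  s5: p = 20/121 = 0.1653, -p*log2(p) = 0.4292
H = sum of terms = 1.9702
Rounded to 2 decimals: 1.97

1.97


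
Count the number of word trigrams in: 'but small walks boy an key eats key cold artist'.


Word trigrams from [10] words:
  Trigram 1: (but small walks)
  Trigram 2: (small walks boy)
  Trigram 3: (walks boy an)
  Trigram 4: (boy an key)
  Trigram 5: (an key eats)
  Trigram 6: (key eats key)
  Trigram 7: (eats key cold)
  Trigram 8: (key cold artist)
Total word trigrams: 10 - 2 = 8

8


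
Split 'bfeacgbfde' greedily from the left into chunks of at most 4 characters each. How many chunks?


'bfeacgbfde' has 10 characters.
Chunking with max size 4:
  Chunk 1: 'bfea' (positions 0-3)
  Chunk 2: 'cgbf' (positions 4-7)
  Chunk 3: 'de' (positions 8-9)
Total chunks: ceil(10 / 4) = 3

3


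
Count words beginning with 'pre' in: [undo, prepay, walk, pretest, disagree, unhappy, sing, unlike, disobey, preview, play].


Checking each word for prefix 'pre':
  'undo' -> no (count: 0)
  'prepay' -> YES, starts with 'pre' (count: 1)
  'walk' -> no (count: 1)
  'pretest' -> YES, starts with 'pre' (count: 2)
  'disagree' -> no (count: 2)
  'unhappy' -> no (count: 2)
  'sing' -> no (count: 2)
  'unlike' -> no (count: 2)
  'disobey' -> no (count: 2)
  'preview' -> YES, starts with 'pre' (count: 3)
  'play' -> no (count: 3)
Total with prefix 'pre': 3

3


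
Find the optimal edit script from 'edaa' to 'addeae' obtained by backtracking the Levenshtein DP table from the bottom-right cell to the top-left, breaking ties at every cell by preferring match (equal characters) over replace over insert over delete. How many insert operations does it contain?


Edit distance = 4. Backtracking from cell (4, 6) with preference match > replace > insert > delete,
then listing the resulting alignment 'edaa' -> 'addeae' left to right:
  Step 1: insert 'a' [insertion #1]
  Step 2: replace e->d
  Step 3: keep 'd'
  Step 4: insert 'e' [insertion #2]
  Step 5: keep 'a'
  Step 6: replace a->e
Total insertions: 2

2


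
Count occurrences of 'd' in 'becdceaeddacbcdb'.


Scanning 'becdceaeddacbcdb' for 'd':
  Position 3: 'd' -> MATCH (count: 1)
  Position 8: 'd' -> MATCH (count: 2)
  Position 9: 'd' -> MATCH (count: 3)
  Position 14: 'd' -> MATCH (count: 4)
Total occurrences of 'd': 4

4


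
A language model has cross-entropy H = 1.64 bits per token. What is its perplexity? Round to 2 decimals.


Perplexity formula: PP = 2^H
H = 1.64
PP = 2^1.64
Decompose: 2^1.64 = 2^1 * 2^0.64
2^1 = 2, 2^0.64 ~ 1.5583292
PP ~ 2 * 1.5583292 = 3.1166584
Rounded to 2 decimals: 3.12

3.12


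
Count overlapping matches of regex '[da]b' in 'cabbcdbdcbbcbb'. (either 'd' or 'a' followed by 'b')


Pattern: [da]b means either 'd' or 'a' followed by 'b'.
Scanning 'cabbcdbdcbbcbb' position-by-position:
  Pos 0: window 'ca' -> no
  Pos 1: window 'ab' -> MATCH
  Pos 2: window 'bb' -> no
  Pos 3: window 'bc' -> no
  Pos 4: window 'cd' -> no
  Pos 5: window 'db' -> MATCH
  Pos 6: window 'bd' -> no
  Pos 7: window 'dc' -> no
  Pos 8: window 'cb' -> no
  Pos 9: window 'bb' -> no
  Pos 10: window 'bc' -> no
  Pos 11: window 'cb' -> no
  Pos 12: window 'bb' -> no
  Pos 13: window 'b' -> no
Total matches: 2

2


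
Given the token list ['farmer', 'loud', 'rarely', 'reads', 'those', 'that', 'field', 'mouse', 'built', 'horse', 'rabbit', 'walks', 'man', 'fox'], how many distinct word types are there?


Listing all tokens and tracking unique types:
  Token 1: 'farmer' -> NEW (unique so far: 1)
  Token 2: 'loud' -> NEW (unique so far: 2)
  Token 3: 'rarely' -> NEW (unique so far: 3)
  Token 4: 'reads' -> NEW (unique so far: 4)
  Token 5: 'those' -> NEW (unique so far: 5)
  Token 6: 'that' -> NEW (unique so far: 6)
  Token 7: 'field' -> NEW (unique so far: 7)
  Token 8: 'mouse' -> NEW (unique so far: 8)
  Token 9: 'built' -> NEW (unique so far: 9)
  Token 10: 'horse' -> NEW (unique so far: 10)
  Token 11: 'rabbit' -> NEW (unique so far: 11)
  Token 12: 'walks' -> NEW (unique so far: 12)
  Token 13: 'man' -> NEW (unique so far: 13)
  Token 14: 'fox' -> NEW (unique so far: 14)
Unique types: ('built', 'farmer', 'field', 'fox', 'horse', 'loud', 'man', 'mouse', 'rabbit', 'rarely', 'reads', 'that', 'those', 'walks')
Vocabulary size: 14

14


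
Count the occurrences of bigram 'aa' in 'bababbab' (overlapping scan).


Scanning 'bababbab' for bigram 'aa':
  Position 0: 'ba' -> no
  Position 1: 'ab' -> no
  Position 2: 'ba' -> no
  Position 3: 'ab' -> no
  Position 4: 'bb' -> no
  Position 5: 'ba' -> no
  Position 6: 'ab' -> no
Total matches: 0

0


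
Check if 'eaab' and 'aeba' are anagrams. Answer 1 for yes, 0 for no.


Sort characters of 'eaab': 'aabe'
Sort characters of 'aeba': 'aabe'
Sorted forms match -> they ARE anagrams
Result: 1

1


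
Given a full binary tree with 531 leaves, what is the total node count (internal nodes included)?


Leaf nodes (terminals): 531
Internal nodes = n - 1 = 531 - 1 = 530
Total = leaves + internal = 531 + 530 = 1061

1061


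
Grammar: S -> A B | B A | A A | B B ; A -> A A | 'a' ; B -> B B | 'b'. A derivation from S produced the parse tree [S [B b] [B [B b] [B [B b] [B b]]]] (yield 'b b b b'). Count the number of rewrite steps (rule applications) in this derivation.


Every bracketed nonterminal node [X ...] in the tree is produced by exactly one rule application.
Reading the tree off as a leftmost derivation:
  Step 1: S  =>  B B   (applied S -> B B)
  Step 2: B B  =>  b B   (applied B -> b)
  Step 3: b B  =>  b B B   (applied B -> B B)
  Step 4: b B B  =>  b b B   (applied B -> b)
  Step 5: b b B  =>  b b B B   (applied B -> B B)
  Step 6: b b B B  =>  b b b B   (applied B -> b)
  Step 7: b b b B  =>  b b b b   (applied B -> b)
Final yield: b b b b
Total rewrite steps: 7

7


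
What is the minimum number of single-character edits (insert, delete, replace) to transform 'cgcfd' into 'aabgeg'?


Building DP table for s1='cgcfd' (len 5) and s2='aabgeg' (len 6):
       a  a  b  g  e  g
    0  1  2  3  4  5  6
  c 1  1  2  3  4  5  6
  g 2  2  2  3  3  4  5
  c 3  3  3  3  4  4  5
  f 4  4  4  4  4  5  5
  d 5  5  5  5  5  5  6
Edit distance = dp[5][6] = 6

6


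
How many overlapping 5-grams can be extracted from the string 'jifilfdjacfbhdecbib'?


String 'jifilfdjacfbhdecbib' has length L = 19.
Number of overlapping n-grams = L - n + 1
Substituting: 19 - 5 + 1 = 15

15


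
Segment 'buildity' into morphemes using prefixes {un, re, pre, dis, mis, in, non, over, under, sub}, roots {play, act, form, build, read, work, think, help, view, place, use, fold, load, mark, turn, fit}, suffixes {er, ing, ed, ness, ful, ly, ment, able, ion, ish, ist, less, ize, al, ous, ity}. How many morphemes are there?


Segmenting 'buildity' against the inventory:
  'build' -> root (morpheme 1)
  'ity' -> suffix (morpheme 2)
Total morphemes: 2

2


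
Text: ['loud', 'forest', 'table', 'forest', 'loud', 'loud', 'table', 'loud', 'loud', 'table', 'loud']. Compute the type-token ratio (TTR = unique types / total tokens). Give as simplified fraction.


Tokens: 11
Unique types: ('forest', 'loud', 'table') = 3
TTR = 3/11
Already in lowest terms.

3/11


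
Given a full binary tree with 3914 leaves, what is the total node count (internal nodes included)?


Leaf nodes (terminals): 3914
Internal nodes = n - 1 = 3914 - 1 = 3913
Total = leaves + internal = 3914 + 3913 = 7827

7827


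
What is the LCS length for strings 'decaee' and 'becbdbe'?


DP table for LCS of 'decaee' and 'becbdbe':
       b  e  c  b  d  b  e
    0  0  0  0  0  0  0  0
  d 0  0  0  0  0  1  1  1
  e 0  0  1  1  1  1  1  2
  c 0  0  1  2  2  2  2  2
  a 0  0  1  2  2  2  2  2
  e 0  0  1  2  2  2  2  3
  e 0  0  1  2  2  2  2  3
LCS: 'ece'
LCS length = 3

3


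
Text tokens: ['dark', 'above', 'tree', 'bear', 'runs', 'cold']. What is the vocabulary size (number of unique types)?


Listing all tokens and tracking unique types:
  Token 1: 'dark' -> NEW (unique so far: 1)
  Token 2: 'above' -> NEW (unique so far: 2)
  Token 3: 'tree' -> NEW (unique so far: 3)
  Token 4: 'bear' -> NEW (unique so far: 4)
  Token 5: 'runs' -> NEW (unique so far: 5)
  Token 6: 'cold' -> NEW (unique so far: 6)
Unique types: ('above', 'bear', 'cold', 'dark', 'runs', 'tree')
Vocabulary size: 6

6


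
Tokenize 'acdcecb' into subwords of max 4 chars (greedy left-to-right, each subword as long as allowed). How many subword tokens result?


'acdcecb' has 7 characters.
Chunking with max size 4:
  Chunk 1: 'acdc' (positions 0-3)
  Chunk 2: 'ecb' (positions 4-6)
Total chunks: ceil(7 / 4) = 2

2


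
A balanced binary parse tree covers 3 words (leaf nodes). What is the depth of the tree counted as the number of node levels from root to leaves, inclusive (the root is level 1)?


In a balanced binary tree with n leaves the deepest leaf is ceil(log2(n)) edges below the root,
so counting node levels inclusive of root and leaves gives ceil(log2(n)) + 1 levels.
log2(3) = 1.5850
ceil(1.5850) = 2
levels = 2 + 1 = 3

3


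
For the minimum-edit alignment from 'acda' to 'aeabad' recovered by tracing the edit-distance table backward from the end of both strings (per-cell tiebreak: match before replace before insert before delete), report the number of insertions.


Edit distance = 4. Backtracking from cell (4, 6) with preference match > replace > insert > delete,
then listing the resulting alignment 'acda' -> 'aeabad' left to right:
  Step 1: keep 'a'
  Step 2: insert 'e' [insertion #1]
  Step 3: replace c->a
  Step 4: replace d->b
  Step 5: keep 'a'
  Step 6: insert 'd' [insertion #2]
Total insertions: 2

2


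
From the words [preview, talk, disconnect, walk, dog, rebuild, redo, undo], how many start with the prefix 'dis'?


Checking each word for prefix 'dis':
  'preview' -> no (count: 0)
  'talk' -> no (count: 0)
  'disconnect' -> YES, starts with 'dis' (count: 1)
  'walk' -> no (count: 1)
  'dog' -> no (count: 1)
  'rebuild' -> no (count: 1)
  'redo' -> no (count: 1)
  'undo' -> no (count: 1)
Total with prefix 'dis': 1

1


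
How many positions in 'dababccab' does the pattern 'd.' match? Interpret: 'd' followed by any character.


Pattern: d. means 'd' followed by any character.
Scanning 'dababccab' position-by-position:
  Pos 0: window 'da' -> MATCH
  Pos 1: window 'ab' -> no
  Pos 2: window 'ba' -> no
  Pos 3: window 'ab' -> no
  Pos 4: window 'bc' -> no
  Pos 5: window 'cc' -> no
  Pos 6: window 'ca' -> no
  Pos 7: window 'ab' -> no
  Pos 8: window 'b' -> no
Total matches: 1

1


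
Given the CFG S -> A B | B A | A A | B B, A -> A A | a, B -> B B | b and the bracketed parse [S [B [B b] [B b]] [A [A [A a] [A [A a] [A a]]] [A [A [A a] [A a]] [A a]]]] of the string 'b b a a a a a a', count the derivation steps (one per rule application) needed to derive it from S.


Every bracketed nonterminal node [X ...] in the tree is produced by exactly one rule application.
Reading the tree off as a leftmost derivation:
  Step 1: S  =>  B A   (applied S -> B A)
  Step 2: B A  =>  B B A   (applied B -> B B)
  Step 3: B B A  =>  b B A   (applied B -> b)
  Step 4: b B A  =>  b b A   (applied B -> b)
  Step 5: b b A  =>  b b A A   (applied A -> A A)
  Step 6: b b A A  =>  b b A A A   (applied A -> A A)
  Step 7: b b A A A  =>  b b a A A   (applied A -> a)
  Step 8: b b a A A  =>  b b a A A A   (applied A -> A A)
  Step 9: b b a A A A  =>  b b a a A A   (applied A -> a)
  Step 10: b b a a A A  =>  b b a a a A   (applied A -> a)
  Step 11: b b a a a A  =>  b b a a a A A   (applied A -> A A)
  Step 12: b b a a a A A  =>  b b a a a A A A   (applied A -> A A)
  Step 13: b b a a a A A A  =>  b b a a a a A A   (applied A -> a)
  Step 14: b b a a a a A A  =>  b b a a a a a A   (applied A -> a)
  Step 15: b b a a a a a A  =>  b b a a a a a a   (applied A -> a)
Final yield: b b a a a a a a
Total rewrite steps: 15

15


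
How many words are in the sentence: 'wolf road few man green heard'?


Counting words by splitting on spaces:
  Word 1: 'wolf'
  Word 2: 'road'
  Word 3: 'few'
  Word 4: 'man'
  Word 5: 'green'
  Word 6: 'heard'
Total words: 6

6


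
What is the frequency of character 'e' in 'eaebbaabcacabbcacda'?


Scanning 'eaebbaabcacabbcacda' for 'e':
  Position 0: 'e' -> MATCH (count: 1)
  Position 2: 'e' -> MATCH (count: 2)
Total occurrences of 'e': 2

2


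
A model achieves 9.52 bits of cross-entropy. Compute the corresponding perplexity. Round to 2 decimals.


Perplexity formula: PP = 2^H
H = 9.52
PP = 2^9.52
Decompose: 2^9.52 = 2^9 * 2^0.52
2^9 = 512, 2^0.52 ~ 1.4339552
PP ~ 512 * 1.4339552 = 734.1850624
Rounded to 2 decimals: 734.19

734.19


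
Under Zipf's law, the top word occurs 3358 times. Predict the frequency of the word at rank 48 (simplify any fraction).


Zipf's law: freq(rank) = f1 / rank
f1 = 3358, rank = 48
freq = 3358 / 48
GCD(3358, 48) = 2
Simplified: 1679/24

1679/24


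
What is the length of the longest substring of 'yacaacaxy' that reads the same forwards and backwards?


Scanning 'yacaacaxy' for palindromic substrings.
Substring at positions 1-6: 'acaaca'.
Check: reverse('acaaca') = 'acaaca' -> palindrome confirmed.
Neighbouring characters ('y' / 'x') break symmetry, so it cannot extend further.
No longer palindromic substring exists; longest length = 6

6


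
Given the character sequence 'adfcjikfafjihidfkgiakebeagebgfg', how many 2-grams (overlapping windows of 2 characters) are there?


String 'adfcjikfafjihidfkgiakebeagebgfg' has length L = 31.
Number of overlapping n-grams = L - n + 1
Substituting: 31 - 2 + 1 = 30

30


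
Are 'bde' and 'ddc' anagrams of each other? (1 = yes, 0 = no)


Sort characters of 'bde': 'bde'
Sort characters of 'ddc': 'cdd'
Sorted forms differ -> they are NOT anagrams
Result: 0

0


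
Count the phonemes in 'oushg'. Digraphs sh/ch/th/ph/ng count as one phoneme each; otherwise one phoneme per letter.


Parsing 'oushg' greedily, digraphs first:
  'o' -> vowel phoneme (phonemes so far: 1)
  'u' -> vowel phoneme (phonemes so far: 2)
  'sh' -> digraph (1 consonant phoneme) (phonemes so far: 3)
  'g' -> consonant phoneme (phonemes so far: 4)
Total phonemes: 4

4


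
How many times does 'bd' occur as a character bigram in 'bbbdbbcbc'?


Scanning 'bbbdbbcbc' for bigram 'bd':
  Position 0: 'bb' -> no
  Position 1: 'bb' -> no
  Position 2: 'bd' -> MATCH
  Position 3: 'db' -> no
  Position 4: 'bb' -> no
  Position 5: 'bc' -> no
  Position 6: 'cb' -> no
  Position 7: 'bc' -> no
Total matches: 1

1


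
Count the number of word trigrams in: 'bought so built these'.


Word trigrams from [4] words:
  Trigram 1: (bought so built)
  Trigram 2: (so built these)
Total word trigrams: 4 - 2 = 2

2


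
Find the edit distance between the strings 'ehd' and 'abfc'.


Building DP table for s1='ehd' (len 3) and s2='abfc' (len 4):
       a  b  f  c
    0  1  2  3  4
  e 1  1  2  3  4
  h 2  2  2  3  4
  d 3  3  3  3  4
Edit distance = dp[3][4] = 4

4


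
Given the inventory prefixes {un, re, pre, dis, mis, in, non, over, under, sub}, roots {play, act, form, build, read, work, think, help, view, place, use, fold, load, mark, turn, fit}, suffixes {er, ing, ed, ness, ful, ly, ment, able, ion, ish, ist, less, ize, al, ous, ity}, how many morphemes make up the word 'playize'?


Segmenting 'playize' against the inventory:
  'play' -> root (morpheme 1)
  'ize' -> suffix (morpheme 2)
Total morphemes: 2

2


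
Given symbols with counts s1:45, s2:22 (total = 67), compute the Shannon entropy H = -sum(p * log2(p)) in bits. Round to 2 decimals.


Computing entropy H = -sum(p_i * log2(p_i)):
  s1: p = 45/67 = 0.6716, -p*log2(p) = 0.3857
  s2: p = 22/67 = 0.3284, -p*log2(p) = 0.5276
H = sum of terms = 0.9133
Rounded to 2 decimals: 0.91

0.91


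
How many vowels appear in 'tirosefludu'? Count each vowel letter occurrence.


Scanning each character of 'tirosefludu':
  Position 1: 't' -> consonant (running count: 0)
  Position 2: 'i' -> vowel (running count: 1)
  Position 3: 'r' -> consonant (running count: 1)
  Position 4: 'o' -> vowel (running count: 2)
  Position 5: 's' -> consonant (running count: 2)
  Position 6: 'e' -> vowel (running count: 3)
  Position 7: 'f' -> consonant (running count: 3)
  Position 8: 'l' -> consonant (running count: 3)
  Position 9: 'u' -> vowel (running count: 4)
  Position 10: 'd' -> consonant (running count: 4)
  Position 11: 'u' -> vowel (running count: 5)
Total vowels: 5

5


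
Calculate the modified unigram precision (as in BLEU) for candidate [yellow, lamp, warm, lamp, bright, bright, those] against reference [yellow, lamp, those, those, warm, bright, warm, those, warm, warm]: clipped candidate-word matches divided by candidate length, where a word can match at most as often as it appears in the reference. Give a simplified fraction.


Reference word counts: {'bright': 1, 'lamp': 1, 'those': 3, 'warm': 4, 'yellow': 1}
Checking each candidate word (with clipping):
  'yellow' -> in reference (ref count 1, used 1/1) -> match (matches: 1)
  'lamp' -> in reference (ref count 1, used 1/1) -> match (matches: 2)
  'warm' -> in reference (ref count 4, used 1/4) -> match (matches: 3)
  'lamp' -> ref count 1 already used up (1/1) -> clipped, no match (matches: 3)
  'bright' -> in reference (ref count 1, used 1/1) -> match (matches: 4)
  'bright' -> ref count 1 already used up (1/1) -> clipped, no match (matches: 4)
  'those' -> in reference (ref count 3, used 1/3) -> match (matches: 5)
Clipped matches: 5, Candidate length: 7
Precision = 5/7

5/7


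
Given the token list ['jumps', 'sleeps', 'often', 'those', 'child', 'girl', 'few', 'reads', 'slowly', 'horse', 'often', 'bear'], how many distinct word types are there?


Listing all tokens and tracking unique types:
  Token 1: 'jumps' -> NEW (unique so far: 1)
  Token 2: 'sleeps' -> NEW (unique so far: 2)
  Token 3: 'often' -> NEW (unique so far: 3)
  Token 4: 'those' -> NEW (unique so far: 4)
  Token 5: 'child' -> NEW (unique so far: 5)
  Token 6: 'girl' -> NEW (unique so far: 6)
  Token 7: 'few' -> NEW (unique so far: 7)
  Token 8: 'reads' -> NEW (unique so far: 8)
  Token 9: 'slowly' -> NEW (unique so far: 9)
  Token 10: 'horse' -> NEW (unique so far: 10)
  Token 11: 'often' -> duplicate (unique so far: 10)
  Token 12: 'bear' -> NEW (unique so far: 11)
Unique types: ('bear', 'child', 'few', 'girl', 'horse', 'jumps', 'often', 'reads', 'sleeps', 'slowly', 'those')
Vocabulary size: 11

11


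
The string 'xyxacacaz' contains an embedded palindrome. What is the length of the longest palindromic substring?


Scanning 'xyxacacaz' for palindromic substrings.
Substring at positions 3-7: 'acaca'.
Check: reverse('acaca') = 'acaca' -> palindrome confirmed.
Neighbouring characters ('x' / 'z') break symmetry, so it cannot extend further.
No longer palindromic substring exists; longest length = 5

5


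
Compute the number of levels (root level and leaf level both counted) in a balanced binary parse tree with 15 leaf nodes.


In a balanced binary tree with n leaves the deepest leaf is ceil(log2(n)) edges below the root,
so counting node levels inclusive of root and leaves gives ceil(log2(n)) + 1 levels.
log2(15) = 3.9069
ceil(3.9069) = 4
levels = 4 + 1 = 5

5


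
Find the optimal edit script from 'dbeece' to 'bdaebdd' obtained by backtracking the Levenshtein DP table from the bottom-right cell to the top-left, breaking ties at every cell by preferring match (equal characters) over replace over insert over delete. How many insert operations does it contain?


Edit distance = 5. Backtracking from cell (6, 7) with preference match > replace > insert > delete,
then listing the resulting alignment 'dbeece' -> 'bdaebdd' left to right:
  Step 1: insert 'b' [insertion #1]
  Step 2: keep 'd'
  Step 3: replace b->a
  Step 4: keep 'e'
  Step 5: replace e->b
  Step 6: replace c->d
  Step 7: replace e->d
Total insertions: 1

1


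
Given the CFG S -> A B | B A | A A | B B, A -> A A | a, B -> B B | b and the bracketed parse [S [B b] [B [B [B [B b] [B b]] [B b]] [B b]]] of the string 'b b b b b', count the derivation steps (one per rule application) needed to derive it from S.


Every bracketed nonterminal node [X ...] in the tree is produced by exactly one rule application.
Reading the tree off as a leftmost derivation:
  Step 1: S  =>  B B   (applied S -> B B)
  Step 2: B B  =>  b B   (applied B -> b)
  Step 3: b B  =>  b B B   (applied B -> B B)
  Step 4: b B B  =>  b B B B   (applied B -> B B)
  Step 5: b B B B  =>  b B B B B   (applied B -> B B)
  Step 6: b B B B B  =>  b b B B B   (applied B -> b)
  Step 7: b b B B B  =>  b b b B B   (applied B -> b)
  Step 8: b b b B B  =>  b b b b B   (applied B -> b)
  Step 9: b b b b B  =>  b b b b b   (applied B -> b)
Final yield: b b b b b
Total rewrite steps: 9

9


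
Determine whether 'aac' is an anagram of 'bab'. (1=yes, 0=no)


Sort characters of 'aac': 'aac'
Sort characters of 'bab': 'abb'
Sorted forms differ -> they are NOT anagrams
Result: 0

0


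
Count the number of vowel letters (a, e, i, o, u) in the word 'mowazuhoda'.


Scanning each character of 'mowazuhoda':
  Position 1: 'm' -> consonant (running count: 0)
  Position 2: 'o' -> vowel (running count: 1)
  Position 3: 'w' -> consonant (running count: 1)
  Position 4: 'a' -> vowel (running count: 2)
  Position 5: 'z' -> consonant (running count: 2)
  Position 6: 'u' -> vowel (running count: 3)
  Position 7: 'h' -> consonant (running count: 3)
  Position 8: 'o' -> vowel (running count: 4)
  Position 9: 'd' -> consonant (running count: 4)
  Position 10: 'a' -> vowel (running count: 5)
Total vowels: 5

5


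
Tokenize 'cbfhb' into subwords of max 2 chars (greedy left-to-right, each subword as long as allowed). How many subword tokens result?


'cbfhb' has 5 characters.
Chunking with max size 2:
  Chunk 1: 'cb' (positions 0-1)
  Chunk 2: 'fh' (positions 2-3)
  Chunk 3: 'b' (positions 4-4)
Total chunks: ceil(5 / 2) = 3

3


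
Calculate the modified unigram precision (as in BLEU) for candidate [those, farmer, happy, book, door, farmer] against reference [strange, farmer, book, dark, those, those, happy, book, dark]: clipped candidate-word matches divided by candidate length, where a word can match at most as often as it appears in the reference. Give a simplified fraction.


Reference word counts: {'book': 2, 'dark': 2, 'farmer': 1, 'happy': 1, 'strange': 1, 'those': 2}
Checking each candidate word (with clipping):
  'those' -> in reference (ref count 2, used 1/2) -> match (matches: 1)
  'farmer' -> in reference (ref count 1, used 1/1) -> match (matches: 2)
  'happy' -> in reference (ref count 1, used 1/1) -> match (matches: 3)
  'book' -> in reference (ref count 2, used 1/2) -> match (matches: 4)
  'door' -> not in reference -> no match (matches: 4)
  'farmer' -> ref count 1 already used up (1/1) -> clipped, no match (matches: 4)
Clipped matches: 4, Candidate length: 6
Precision = 4/6 = 2/3

2/3


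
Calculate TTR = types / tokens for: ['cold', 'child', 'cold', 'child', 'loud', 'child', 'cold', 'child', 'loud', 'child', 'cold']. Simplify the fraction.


Tokens: 11
Unique types: ('child', 'cold', 'loud') = 3
TTR = 3/11
Already in lowest terms.

3/11


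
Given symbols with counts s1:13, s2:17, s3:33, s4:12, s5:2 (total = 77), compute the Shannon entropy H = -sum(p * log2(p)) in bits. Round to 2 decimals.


Computing entropy H = -sum(p_i * log2(p_i)):
  s1: p = 13/77 = 0.1688, -p*log2(p) = 0.4333
  s2: p = 17/77 = 0.2208, -p*log2(p) = 0.4811
  s3: p = 33/77 = 0.4286, -p*log2(p) = 0.5239
  s4: p = 12/77 = 0.1558, -p*log2(p) = 0.4179
  s5: p = 2/77 = 0.0260, -p*log2(p) = 0.1368
H = sum of terms = 1.9930
Rounded to 2 decimals: 1.99

1.99


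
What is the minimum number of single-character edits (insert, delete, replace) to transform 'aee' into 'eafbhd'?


Building DP table for s1='aee' (len 3) and s2='eafbhd' (len 6):
       e  a  f  b  h  d
    0  1  2  3  4  5  6
  a 1  1  1  2  3  4  5
  e 2  1  2  2  3  4  5
  e 3  2  2  3  3  4  5
Edit distance = dp[3][6] = 5

5


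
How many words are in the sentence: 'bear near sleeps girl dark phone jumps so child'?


Counting words by splitting on spaces:
  Word 1: 'bear'
  Word 2: 'near'
  Word 3: 'sleeps'
  Word 4: 'girl'
  Word 5: 'dark'
  Word 6: 'phone'
  Word 7: 'jumps'
  Word 8: 'so'
  Word 9: 'child'
Total words: 9

9


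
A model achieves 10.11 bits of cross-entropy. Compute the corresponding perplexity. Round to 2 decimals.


Perplexity formula: PP = 2^H
H = 10.11
PP = 2^10.11
Decompose: 2^10.11 = 2^10 * 2^0.11
2^10 = 1024, 2^0.11 ~ 1.0792282
PP ~ 1024 * 1.0792282 = 1105.1296768
Rounded to 2 decimals: 1105.13

1105.13


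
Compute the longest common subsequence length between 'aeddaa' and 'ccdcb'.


DP table for LCS of 'aeddaa' and 'ccdcb':
       c  c  d  c  b
    0  0  0  0  0  0
  a 0  0  0  0  0  0
  e 0  0  0  0  0  0
  d 0  0  0  1  1  1
  d 0  0  0  1  1  1
  a 0  0  0  1  1  1
  a 0  0  0  1  1  1
LCS: 'd'
LCS length = 1

1


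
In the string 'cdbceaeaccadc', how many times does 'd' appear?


Scanning 'cdbceaeaccadc' for 'd':
  Position 1: 'd' -> MATCH (count: 1)
  Position 11: 'd' -> MATCH (count: 2)
Total occurrences of 'd': 2

2


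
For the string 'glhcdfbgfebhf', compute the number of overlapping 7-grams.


String 'glhcdfbgfebhf' has length L = 13.
Number of overlapping n-grams = L - n + 1
Substituting: 13 - 7 + 1 = 7

7


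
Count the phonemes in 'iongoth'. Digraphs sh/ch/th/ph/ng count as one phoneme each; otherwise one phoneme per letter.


Parsing 'iongoth' greedily, digraphs first:
  'i' -> vowel phoneme (phonemes so far: 1)
  'o' -> vowel phoneme (phonemes so far: 2)
  'ng' -> digraph (1 consonant phoneme) (phonemes so far: 3)
  'o' -> vowel phoneme (phonemes so far: 4)
  'th' -> digraph (1 consonant phoneme) (phonemes so far: 5)
Total phonemes: 5

5


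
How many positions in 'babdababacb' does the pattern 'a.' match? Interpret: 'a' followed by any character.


Pattern: a. means 'a' followed by any character.
Scanning 'babdababacb' position-by-position:
  Pos 0: window 'ba' -> no
  Pos 1: window 'ab' -> MATCH
  Pos 2: window 'bd' -> no
  Pos 3: window 'da' -> no
  Pos 4: window 'ab' -> MATCH
  Pos 5: window 'ba' -> no
  Pos 6: window 'ab' -> MATCH
  Pos 7: window 'ba' -> no
  Pos 8: window 'ac' -> MATCH
  Pos 9: window 'cb' -> no
  Pos 10: window 'b' -> no
Total matches: 4

4


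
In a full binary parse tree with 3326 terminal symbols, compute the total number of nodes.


Leaf nodes (terminals): 3326
Internal nodes = n - 1 = 3326 - 1 = 3325
Total = leaves + internal = 3326 + 3325 = 6651

6651


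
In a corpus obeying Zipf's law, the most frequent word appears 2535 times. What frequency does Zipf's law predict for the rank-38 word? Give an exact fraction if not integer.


Zipf's law: freq(rank) = f1 / rank
f1 = 2535, rank = 38
freq = 2535 / 38
GCD(2535, 38) = 1
Simplified: 2535/38

2535/38


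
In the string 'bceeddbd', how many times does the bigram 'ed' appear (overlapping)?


Scanning 'bceeddbd' for bigram 'ed':
  Position 0: 'bc' -> no
  Position 1: 'ce' -> no
  Position 2: 'ee' -> no
  Position 3: 'ed' -> MATCH
  Position 4: 'dd' -> no
  Position 5: 'db' -> no
  Position 6: 'bd' -> no
Total matches: 1

1


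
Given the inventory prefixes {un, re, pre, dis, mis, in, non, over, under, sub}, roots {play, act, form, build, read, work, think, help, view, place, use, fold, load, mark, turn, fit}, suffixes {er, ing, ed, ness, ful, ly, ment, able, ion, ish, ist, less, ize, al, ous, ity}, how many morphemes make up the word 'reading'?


Segmenting 'reading' against the inventory:
  'read' -> root (morpheme 1)
  'ing' -> suffix (morpheme 2)
Total morphemes: 2

2


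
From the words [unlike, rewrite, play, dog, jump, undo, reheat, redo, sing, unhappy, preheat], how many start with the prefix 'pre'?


Checking each word for prefix 'pre':
  'unlike' -> no (count: 0)
  'rewrite' -> no (count: 0)
  'play' -> no (count: 0)
  'dog' -> no (count: 0)
  'jump' -> no (count: 0)
  'undo' -> no (count: 0)
  'reheat' -> no (count: 0)
  'redo' -> no (count: 0)
  'sing' -> no (count: 0)
  'unhappy' -> no (count: 0)
  'preheat' -> YES, starts with 'pre' (count: 1)
Total with prefix 'pre': 1

1


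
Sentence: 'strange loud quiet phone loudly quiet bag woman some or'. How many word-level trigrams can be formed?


Word trigrams from [10] words:
  Trigram 1: (strange loud quiet)
  Trigram 2: (loud quiet phone)
  Trigram 3: (quiet phone loudly)
  Trigram 4: (phone loudly quiet)
  Trigram 5: (loudly quiet bag)
  Trigram 6: (quiet bag woman)
  Trigram 7: (bag woman some)
  Trigram 8: (woman some or)
Total word trigrams: 10 - 2 = 8

8


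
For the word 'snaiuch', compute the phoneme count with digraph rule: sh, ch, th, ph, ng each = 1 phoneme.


Parsing 'snaiuch' greedily, digraphs first:
  's' -> consonant phoneme (phonemes so far: 1)
  'n' -> consonant phoneme (phonemes so far: 2)
  'a' -> vowel phoneme (phonemes so far: 3)
  'i' -> vowel phoneme (phonemes so far: 4)
  'u' -> vowel phoneme (phonemes so far: 5)
  'ch' -> digraph (1 consonant phoneme) (phonemes so far: 6)
Total phonemes: 6

6


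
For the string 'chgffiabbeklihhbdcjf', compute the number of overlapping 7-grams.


String 'chgffiabbeklihhbdcjf' has length L = 20.
Number of overlapping n-grams = L - n + 1
Substituting: 20 - 7 + 1 = 14

14


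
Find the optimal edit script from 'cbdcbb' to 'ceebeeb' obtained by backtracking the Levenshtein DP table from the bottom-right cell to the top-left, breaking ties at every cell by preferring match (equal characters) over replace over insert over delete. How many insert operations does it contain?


Edit distance = 5. Backtracking from cell (6, 7) with preference match > replace > insert > delete,
then listing the resulting alignment 'cbdcbb' -> 'ceebeeb' left to right:
  Step 1: keep 'c'
  Step 2: insert 'e' [insertion #1]
  Step 3: replace b->e
  Step 4: replace d->b
  Step 5: replace c->e
  Step 6: replace b->e
  Step 7: keep 'b'
Total insertions: 1

1


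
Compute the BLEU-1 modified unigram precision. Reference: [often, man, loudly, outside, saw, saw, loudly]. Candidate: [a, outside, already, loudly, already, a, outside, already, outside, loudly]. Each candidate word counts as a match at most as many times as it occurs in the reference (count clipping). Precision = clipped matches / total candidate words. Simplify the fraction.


Reference word counts: {'loudly': 2, 'man': 1, 'often': 1, 'outside': 1, 'saw': 2}
Checking each candidate word (with clipping):
  'a' -> not in reference -> no match (matches: 0)
  'outside' -> in reference (ref count 1, used 1/1) -> match (matches: 1)
  'already' -> not in reference -> no match (matches: 1)
  'loudly' -> in reference (ref count 2, used 1/2) -> match (matches: 2)
  'already' -> not in reference -> no match (matches: 2)
  'a' -> not in reference -> no match (matches: 2)
  'outside' -> ref count 1 already used up (1/1) -> clipped, no match (matches: 2)
  'already' -> not in reference -> no match (matches: 2)
  'outside' -> ref count 1 already used up (1/1) -> clipped, no match (matches: 2)
  'loudly' -> in reference (ref count 2, used 2/2) -> match (matches: 3)
Clipped matches: 3, Candidate length: 10
Precision = 3/10

3/10


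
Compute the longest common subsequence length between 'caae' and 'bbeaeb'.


DP table for LCS of 'caae' and 'bbeaeb':
       b  b  e  a  e  b
    0  0  0  0  0  0  0
  c 0  0  0  0  0  0  0
  a 0  0  0  0  1  1  1
  a 0  0  0  0  1  1  1
  e 0  0  0  1  1  2  2
LCS: 'ae'
LCS length = 2

2


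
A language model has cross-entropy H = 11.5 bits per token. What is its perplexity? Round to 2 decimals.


Perplexity formula: PP = 2^H
H = 11.5
PP = 2^11.5
Decompose: 2^11.5 = 2^11 * 2^0.5 = 2^11 * sqrt(2)
2^11 = 2048, sqrt(2) ~ 1.4142136
PP ~ 2048 * 1.4142136 = 2896.3094528
Rounded to 2 decimals: 2896.31

2896.31


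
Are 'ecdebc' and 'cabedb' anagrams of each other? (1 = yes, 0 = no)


Sort characters of 'ecdebc': 'bccdee'
Sort characters of 'cabedb': 'abbcde'
Sorted forms differ -> they are NOT anagrams
Result: 0

0


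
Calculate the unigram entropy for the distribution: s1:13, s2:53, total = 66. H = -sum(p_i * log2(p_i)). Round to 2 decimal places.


Computing entropy H = -sum(p_i * log2(p_i)):
  s1: p = 13/66 = 0.1970, -p*log2(p) = 0.4617
  s2: p = 53/66 = 0.8030, -p*log2(p) = 0.2541
H = sum of terms = 0.7158
Rounded to 2 decimals: 0.72

0.72


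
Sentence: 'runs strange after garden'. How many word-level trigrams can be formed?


Word trigrams from [4] words:
  Trigram 1: (runs strange after)
  Trigram 2: (strange after garden)
Total word trigrams: 4 - 2 = 2

2


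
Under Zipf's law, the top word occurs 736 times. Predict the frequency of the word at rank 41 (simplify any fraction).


Zipf's law: freq(rank) = f1 / rank
f1 = 736, rank = 41
freq = 736 / 41
GCD(736, 41) = 1
Simplified: 736/41

736/41


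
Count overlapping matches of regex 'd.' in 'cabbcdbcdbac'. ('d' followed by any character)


Pattern: d. means 'd' followed by any character.
Scanning 'cabbcdbcdbac' position-by-position:
  Pos 0: window 'ca' -> no
  Pos 1: window 'ab' -> no
  Pos 2: window 'bb' -> no
  Pos 3: window 'bc' -> no
  Pos 4: window 'cd' -> no
  Pos 5: window 'db' -> MATCH
  Pos 6: window 'bc' -> no
  Pos 7: window 'cd' -> no
  Pos 8: window 'db' -> MATCH
  Pos 9: window 'ba' -> no
  Pos 10: window 'ac' -> no
  Pos 11: window 'c' -> no
Total matches: 2

2


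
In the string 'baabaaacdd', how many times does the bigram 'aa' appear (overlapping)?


Scanning 'baabaaacdd' for bigram 'aa':
  Position 0: 'ba' -> no
  Position 1: 'aa' -> MATCH
  Position 2: 'ab' -> no
  Position 3: 'ba' -> no
  Position 4: 'aa' -> MATCH
  Position 5: 'aa' -> MATCH
  Position 6: 'ac' -> no
  Position 7: 'cd' -> no
  Position 8: 'dd' -> no
Total matches: 3

3


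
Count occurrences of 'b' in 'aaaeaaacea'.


Scanning 'aaaeaaacea' for 'b':
  No matches found.
Total occurrences of 'b': 0

0


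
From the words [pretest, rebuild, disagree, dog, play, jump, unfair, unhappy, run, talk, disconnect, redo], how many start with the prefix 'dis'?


Checking each word for prefix 'dis':
  'pretest' -> no (count: 0)
  'rebuild' -> no (count: 0)
  'disagree' -> YES, starts with 'dis' (count: 1)
  'dog' -> no (count: 1)
  'play' -> no (count: 1)
  'jump' -> no (count: 1)
  'unfair' -> no (count: 1)
  'unhappy' -> no (count: 1)
  'run' -> no (count: 1)
  'talk' -> no (count: 1)
  'disconnect' -> YES, starts with 'dis' (count: 2)
  'redo' -> no (count: 2)
Total with prefix 'dis': 2

2


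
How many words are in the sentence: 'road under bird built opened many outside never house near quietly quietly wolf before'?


Counting words by splitting on spaces:
  Word 1: 'road'
  Word 2: 'under'
  Word 3: 'bird'
  Word 4: 'built'
  Word 5: 'opened'
  Word 6: 'many'
  Word 7: 'outside'
  Word 8: 'never'
  Word 9: 'house'
  Word 10: 'near'
  Word 11: 'quietly'
  Word 12: 'quietly'
  Word 13: 'wolf'
  Word 14: 'before'
Total words: 14

14


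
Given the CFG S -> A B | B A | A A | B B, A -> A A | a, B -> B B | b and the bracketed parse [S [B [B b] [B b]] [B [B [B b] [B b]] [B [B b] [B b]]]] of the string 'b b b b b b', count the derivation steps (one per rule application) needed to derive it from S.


Every bracketed nonterminal node [X ...] in the tree is produced by exactly one rule application.
Reading the tree off as a leftmost derivation:
  Step 1: S  =>  B B   (applied S -> B B)
  Step 2: B B  =>  B B B   (applied B -> B B)
  Step 3: B B B  =>  b B B   (applied B -> b)
  Step 4: b B B  =>  b b B   (applied B -> b)
  Step 5: b b B  =>  b b B B   (applied B -> B B)
  Step 6: b b B B  =>  b b B B B   (applied B -> B B)
  Step 7: b b B B B  =>  b b b B B   (applied B -> b)
  Step 8: b b b B B  =>  b b b b B   (applied B -> b)
  Step 9: b b b b B  =>  b b b b B B   (applied B -> B B)
  Step 10: b b b b B B  =>  b b b b b B   (applied B -> b)
  Step 11: b b b b b B  =>  b b b b b b   (applied B -> b)
Final yield: b b b b b b
Total rewrite steps: 11

11
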